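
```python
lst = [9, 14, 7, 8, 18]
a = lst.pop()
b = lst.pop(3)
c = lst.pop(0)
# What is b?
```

After line 1: lst = [9, 14, 7, 8, 18]
After line 2 (pop() -> a = 18): lst = [9, 14, 7, 8]
After line 3 (pop(3) -> b = 8): lst = [9, 14, 7]
After line 4 (pop(0) -> c = 9): lst = [14, 7]

8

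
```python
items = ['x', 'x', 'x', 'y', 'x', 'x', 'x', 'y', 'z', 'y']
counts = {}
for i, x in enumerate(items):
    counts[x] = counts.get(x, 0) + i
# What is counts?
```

Initial: counts = {}, items = ['x', 'x', 'x', 'y', 'x', 'x', 'x', 'y', 'z', 'y']
i=0, x='x': counts = {'x': 0}
i=1, x='x': counts = {'x': 1}
i=2, x='x': counts = {'x': 3}
i=3, x='y': counts = {'x': 3, 'y': 3}
i=4, x='x': counts = {'x': 7, 'y': 3}
i=5, x='x': counts = {'x': 12, 'y': 3}
i=6, x='x': counts = {'x': 18, 'y': 3}
i=7, x='y': counts = {'x': 18, 'y': 10}
i=8, x='z': counts = {'x': 18, 'y': 10, 'z': 8}
i=9, x='y': counts = {'x': 18, 'y': 19, 'z': 8}

{'x': 18, 'y': 19, 'z': 8}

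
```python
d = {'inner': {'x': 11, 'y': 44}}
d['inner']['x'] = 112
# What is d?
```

After line 1: d = {'inner': {'x': 11, 'y': 44}}
After line 2 (inner x overwritten): d = {'inner': {'x': 112, 'y': 44}}

{'inner': {'x': 112, 'y': 44}}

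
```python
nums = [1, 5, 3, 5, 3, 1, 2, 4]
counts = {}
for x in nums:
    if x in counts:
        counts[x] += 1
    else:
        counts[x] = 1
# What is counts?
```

Initial: counts = {}, nums = [1, 5, 3, 5, 3, 1, 2, 4]
See 1: counts = {1: 1}
See 5: counts = {1: 1, 5: 1}
See 3: counts = {1: 1, 5: 1, 3: 1}
See 5: counts = {1: 1, 5: 2, 3: 1}
See 3: counts = {1: 1, 5: 2, 3: 2}
See 1: counts = {1: 2, 5: 2, 3: 2}
See 2: counts = {1: 2, 5: 2, 3: 2, 2: 1}
See 4: counts = {1: 2, 5: 2, 3: 2, 2: 1, 4: 1}

{1: 2, 5: 2, 3: 2, 2: 1, 4: 1}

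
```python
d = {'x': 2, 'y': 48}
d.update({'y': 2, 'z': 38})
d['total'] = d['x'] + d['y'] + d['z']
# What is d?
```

After line 1: d = {'x': 2, 'y': 48}
After line 2 (y overwritten, z added): d = {'x': 2, 'y': 2, 'z': 38}
After line 3 (total = 2 + 2 + 38 = 42): d = {'x': 2, 'y': 2, 'z': 38, 'total': 42}

{'x': 2, 'y': 2, 'z': 38, 'total': 42}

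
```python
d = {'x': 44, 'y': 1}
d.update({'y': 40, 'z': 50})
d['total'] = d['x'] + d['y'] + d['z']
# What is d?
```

After line 1: d = {'x': 44, 'y': 1}
After line 2 (y overwritten, z added): d = {'x': 44, 'y': 40, 'z': 50}
After line 3 (total = 44 + 40 + 50 = 134): d = {'x': 44, 'y': 40, 'z': 50, 'total': 134}

{'x': 44, 'y': 40, 'z': 50, 'total': 134}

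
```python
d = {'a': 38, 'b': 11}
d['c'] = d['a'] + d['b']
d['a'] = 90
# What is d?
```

After line 1: d = {'a': 38, 'b': 11}
After line 2 (d['c'] = 38 + 11): d = {'a': 38, 'b': 11, 'c': 49}
After line 3: d = {'a': 90, 'b': 11, 'c': 49}

{'a': 90, 'b': 11, 'c': 49}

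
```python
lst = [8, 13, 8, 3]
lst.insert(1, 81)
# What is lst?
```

[8, 81, 13, 8, 3]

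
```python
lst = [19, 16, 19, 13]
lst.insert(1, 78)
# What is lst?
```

[19, 78, 16, 19, 13]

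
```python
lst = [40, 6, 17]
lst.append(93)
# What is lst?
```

[40, 6, 17, 93]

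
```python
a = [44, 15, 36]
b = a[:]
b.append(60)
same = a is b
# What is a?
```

After line 1: a = [44, 15, 36]
After line 2 (b = a[:] is a shallow copy, new object): a = [44, 15, 36], b = [44, 15, 36]
After line 3 (append only mutates b): a = [44, 15, 36], b = [44, 15, 36, 60]
After line 4 (same = a is b; different objects -> False): same = False

[44, 15, 36]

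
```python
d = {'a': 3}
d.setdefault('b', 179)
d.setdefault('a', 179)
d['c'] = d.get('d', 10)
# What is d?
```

After line 1: d = {'a': 3}
After line 2 (setdefault adds 'b'=179): d = {'a': 3, 'b': 179}
After line 3 (setdefault 'a' no-op, already exists): d = {'a': 3, 'b': 179}
After line 4 (get('d', 10) returns default since 'd' not in d): d = {'a': 3, 'b': 179, 'c': 10}

{'a': 3, 'b': 179, 'c': 10}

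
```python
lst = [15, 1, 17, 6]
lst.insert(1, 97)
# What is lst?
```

[15, 97, 1, 17, 6]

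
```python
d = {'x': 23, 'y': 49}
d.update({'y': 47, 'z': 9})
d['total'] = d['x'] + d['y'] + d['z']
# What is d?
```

After line 1: d = {'x': 23, 'y': 49}
After line 2 (y overwritten, z added): d = {'x': 23, 'y': 47, 'z': 9}
After line 3 (total = 23 + 47 + 9 = 79): d = {'x': 23, 'y': 47, 'z': 9, 'total': 79}

{'x': 23, 'y': 47, 'z': 9, 'total': 79}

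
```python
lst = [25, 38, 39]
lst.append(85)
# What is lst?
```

[25, 38, 39, 85]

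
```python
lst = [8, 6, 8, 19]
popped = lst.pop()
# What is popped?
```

19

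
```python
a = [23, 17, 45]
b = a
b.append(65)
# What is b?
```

After line 1: a = [23, 17, 45]
After line 2 (b = a is an alias, same object): a = [23, 17, 45], b = [23, 17, 45]
After line 3 (b.append mutates the shared list): a = [23, 17, 45, 65], b = [23, 17, 45, 65]

[23, 17, 45, 65]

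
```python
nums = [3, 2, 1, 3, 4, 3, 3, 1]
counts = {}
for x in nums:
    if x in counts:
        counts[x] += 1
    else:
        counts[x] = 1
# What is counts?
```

Initial: counts = {}, nums = [3, 2, 1, 3, 4, 3, 3, 1]
See 3: counts = {3: 1}
See 2: counts = {3: 1, 2: 1}
See 1: counts = {3: 1, 2: 1, 1: 1}
See 3: counts = {3: 2, 2: 1, 1: 1}
See 4: counts = {3: 2, 2: 1, 1: 1, 4: 1}
See 3: counts = {3: 3, 2: 1, 1: 1, 4: 1}
See 3: counts = {3: 4, 2: 1, 1: 1, 4: 1}
See 1: counts = {3: 4, 2: 1, 1: 2, 4: 1}

{3: 4, 2: 1, 1: 2, 4: 1}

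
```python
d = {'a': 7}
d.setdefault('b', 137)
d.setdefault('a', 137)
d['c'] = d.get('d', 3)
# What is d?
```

After line 1: d = {'a': 7}
After line 2 (setdefault adds 'b'=137): d = {'a': 7, 'b': 137}
After line 3 (setdefault 'a' no-op, already exists): d = {'a': 7, 'b': 137}
After line 4 (get('d', 3) returns default since 'd' not in d): d = {'a': 7, 'b': 137, 'c': 3}

{'a': 7, 'b': 137, 'c': 3}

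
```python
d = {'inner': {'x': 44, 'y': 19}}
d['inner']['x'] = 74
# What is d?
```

After line 1: d = {'inner': {'x': 44, 'y': 19}}
After line 2 (inner x overwritten): d = {'inner': {'x': 74, 'y': 19}}

{'inner': {'x': 74, 'y': 19}}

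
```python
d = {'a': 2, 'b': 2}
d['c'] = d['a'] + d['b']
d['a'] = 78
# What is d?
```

After line 1: d = {'a': 2, 'b': 2}
After line 2 (d['c'] = 2 + 2): d = {'a': 2, 'b': 2, 'c': 4}
After line 3: d = {'a': 78, 'b': 2, 'c': 4}

{'a': 78, 'b': 2, 'c': 4}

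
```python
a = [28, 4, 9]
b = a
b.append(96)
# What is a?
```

After line 1: a = [28, 4, 9]
After line 2 (b = a is an alias, same object): a = [28, 4, 9], b = [28, 4, 9]
After line 3 (b.append mutates the shared list): a = [28, 4, 9, 96], b = [28, 4, 9, 96]

[28, 4, 9, 96]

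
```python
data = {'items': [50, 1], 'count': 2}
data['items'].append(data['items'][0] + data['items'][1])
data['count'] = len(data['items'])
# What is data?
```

After line 1: data = {'items': [50, 1], 'count': 2}
After line 2 (append 50 + 1 = 51): data = {'items': [50, 1, 51], 'count': 2}
After line 3 (count = len(items) = 3): data = {'items': [50, 1, 51], 'count': 3}

{'items': [50, 1, 51], 'count': 3}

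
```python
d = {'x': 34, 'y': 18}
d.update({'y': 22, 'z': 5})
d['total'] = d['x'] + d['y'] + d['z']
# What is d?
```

After line 1: d = {'x': 34, 'y': 18}
After line 2 (y overwritten, z added): d = {'x': 34, 'y': 22, 'z': 5}
After line 3 (total = 34 + 22 + 5 = 61): d = {'x': 34, 'y': 22, 'z': 5, 'total': 61}

{'x': 34, 'y': 22, 'z': 5, 'total': 61}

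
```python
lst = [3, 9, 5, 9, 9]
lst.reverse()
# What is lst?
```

[9, 9, 5, 9, 3]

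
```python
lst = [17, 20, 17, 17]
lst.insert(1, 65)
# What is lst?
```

[17, 65, 20, 17, 17]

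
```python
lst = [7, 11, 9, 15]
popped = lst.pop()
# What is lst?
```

[7, 11, 9]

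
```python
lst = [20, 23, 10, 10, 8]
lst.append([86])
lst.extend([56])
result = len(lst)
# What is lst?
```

After line 1: lst = [20, 23, 10, 10, 8]
After line 2 (append adds [86] as single element): lst = [20, 23, 10, 10, 8, [86]]
After line 3 (extend unpacks [56], adds 56): lst = [20, 23, 10, 10, 8, [86], 56]
After line 4: result = len(lst) = 7

[20, 23, 10, 10, 8, [86], 56]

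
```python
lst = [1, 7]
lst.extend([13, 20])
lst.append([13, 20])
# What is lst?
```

After line 1: lst = [1, 7]
After line 2 (extend unpacks [13, 20]): lst = [1, 7, 13, 20]
After line 3 (append adds [13, 20] as single element): lst = [1, 7, 13, 20, [13, 20]]

[1, 7, 13, 20, [13, 20]]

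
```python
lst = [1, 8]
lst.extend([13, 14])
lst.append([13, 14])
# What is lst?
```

After line 1: lst = [1, 8]
After line 2 (extend unpacks [13, 14]): lst = [1, 8, 13, 14]
After line 3 (append adds [13, 14] as single element): lst = [1, 8, 13, 14, [13, 14]]

[1, 8, 13, 14, [13, 14]]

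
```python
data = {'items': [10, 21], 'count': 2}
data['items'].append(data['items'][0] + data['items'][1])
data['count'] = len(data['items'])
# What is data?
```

After line 1: data = {'items': [10, 21], 'count': 2}
After line 2 (append 10 + 21 = 31): data = {'items': [10, 21, 31], 'count': 2}
After line 3 (count = len(items) = 3): data = {'items': [10, 21, 31], 'count': 3}

{'items': [10, 21, 31], 'count': 3}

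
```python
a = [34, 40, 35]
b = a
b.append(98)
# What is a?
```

After line 1: a = [34, 40, 35]
After line 2 (b = a is an alias, same object): a = [34, 40, 35], b = [34, 40, 35]
After line 3 (b.append mutates the shared list): a = [34, 40, 35, 98], b = [34, 40, 35, 98]

[34, 40, 35, 98]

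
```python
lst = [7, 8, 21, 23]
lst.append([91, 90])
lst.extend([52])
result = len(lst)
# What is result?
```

After line 1: lst = [7, 8, 21, 23]
After line 2 (append adds [91, 90] as single element): lst = [7, 8, 21, 23, [91, 90]]
After line 3 (extend unpacks [52], adds 52): lst = [7, 8, 21, 23, [91, 90], 52]
After line 4: result = len(lst) = 6

6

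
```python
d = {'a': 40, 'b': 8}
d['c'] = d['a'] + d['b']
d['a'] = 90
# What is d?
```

After line 1: d = {'a': 40, 'b': 8}
After line 2 (d['c'] = 40 + 8): d = {'a': 40, 'b': 8, 'c': 48}
After line 3: d = {'a': 90, 'b': 8, 'c': 48}

{'a': 90, 'b': 8, 'c': 48}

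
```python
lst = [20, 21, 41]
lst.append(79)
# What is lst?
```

[20, 21, 41, 79]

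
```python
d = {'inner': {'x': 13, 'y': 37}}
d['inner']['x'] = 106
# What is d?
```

After line 1: d = {'inner': {'x': 13, 'y': 37}}
After line 2 (inner x overwritten): d = {'inner': {'x': 106, 'y': 37}}

{'inner': {'x': 106, 'y': 37}}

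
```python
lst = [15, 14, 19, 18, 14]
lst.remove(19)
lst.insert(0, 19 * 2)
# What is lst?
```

After line 1: lst = [15, 14, 19, 18, 14]
After line 2 (remove first 19): lst = [15, 14, 18, 14]
After line 3 (insert 38 at index 0): lst = [38, 15, 14, 18, 14]

[38, 15, 14, 18, 14]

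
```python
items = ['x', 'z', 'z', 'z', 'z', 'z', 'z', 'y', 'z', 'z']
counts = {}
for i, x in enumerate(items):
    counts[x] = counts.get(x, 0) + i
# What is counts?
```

Initial: counts = {}, items = ['x', 'z', 'z', 'z', 'z', 'z', 'z', 'y', 'z', 'z']
i=0, x='x': counts = {'x': 0}
i=1, x='z': counts = {'x': 0, 'z': 1}
i=2, x='z': counts = {'x': 0, 'z': 3}
i=3, x='z': counts = {'x': 0, 'z': 6}
i=4, x='z': counts = {'x': 0, 'z': 10}
i=5, x='z': counts = {'x': 0, 'z': 15}
i=6, x='z': counts = {'x': 0, 'z': 21}
i=7, x='y': counts = {'x': 0, 'z': 21, 'y': 7}
i=8, x='z': counts = {'x': 0, 'z': 29, 'y': 7}
i=9, x='z': counts = {'x': 0, 'z': 38, 'y': 7}

{'x': 0, 'z': 38, 'y': 7}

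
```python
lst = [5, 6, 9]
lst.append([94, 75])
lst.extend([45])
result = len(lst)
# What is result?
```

After line 1: lst = [5, 6, 9]
After line 2 (append adds [94, 75] as single element): lst = [5, 6, 9, [94, 75]]
After line 3 (extend unpacks [45], adds 45): lst = [5, 6, 9, [94, 75], 45]
After line 4: result = len(lst) = 5

5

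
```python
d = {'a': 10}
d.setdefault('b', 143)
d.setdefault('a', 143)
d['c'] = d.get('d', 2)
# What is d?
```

After line 1: d = {'a': 10}
After line 2 (setdefault adds 'b'=143): d = {'a': 10, 'b': 143}
After line 3 (setdefault 'a' no-op, already exists): d = {'a': 10, 'b': 143}
After line 4 (get('d', 2) returns default since 'd' not in d): d = {'a': 10, 'b': 143, 'c': 2}

{'a': 10, 'b': 143, 'c': 2}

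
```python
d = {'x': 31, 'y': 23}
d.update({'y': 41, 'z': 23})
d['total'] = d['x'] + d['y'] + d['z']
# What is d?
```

After line 1: d = {'x': 31, 'y': 23}
After line 2 (y overwritten, z added): d = {'x': 31, 'y': 41, 'z': 23}
After line 3 (total = 31 + 41 + 23 = 95): d = {'x': 31, 'y': 41, 'z': 23, 'total': 95}

{'x': 31, 'y': 41, 'z': 23, 'total': 95}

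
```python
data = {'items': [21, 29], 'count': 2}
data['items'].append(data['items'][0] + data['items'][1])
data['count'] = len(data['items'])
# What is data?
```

After line 1: data = {'items': [21, 29], 'count': 2}
After line 2 (append 21 + 29 = 50): data = {'items': [21, 29, 50], 'count': 2}
After line 3 (count = len(items) = 3): data = {'items': [21, 29, 50], 'count': 3}

{'items': [21, 29, 50], 'count': 3}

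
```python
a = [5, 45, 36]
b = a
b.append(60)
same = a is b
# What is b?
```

After line 1: a = [5, 45, 36]
After line 2 (b = a is an alias, same object): a = [5, 45, 36], b = [5, 45, 36]
After line 3 (b.append mutates the shared list): a = [5, 45, 36, 60], b = [5, 45, 36, 60]
After line 4 (same = a is b; same object -> True): same = True

[5, 45, 36, 60]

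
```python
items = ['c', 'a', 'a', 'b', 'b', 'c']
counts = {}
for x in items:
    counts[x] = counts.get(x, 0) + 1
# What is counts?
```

Initial: counts = {}, items = ['c', 'a', 'a', 'b', 'b', 'c']
See 'c': counts = {'c': 1}
See 'a': counts = {'c': 1, 'a': 1}
See 'a': counts = {'c': 1, 'a': 2}
See 'b': counts = {'c': 1, 'a': 2, 'b': 1}
See 'b': counts = {'c': 1, 'a': 2, 'b': 2}
See 'c': counts = {'c': 2, 'a': 2, 'b': 2}

{'c': 2, 'a': 2, 'b': 2}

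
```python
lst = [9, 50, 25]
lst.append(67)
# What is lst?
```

[9, 50, 25, 67]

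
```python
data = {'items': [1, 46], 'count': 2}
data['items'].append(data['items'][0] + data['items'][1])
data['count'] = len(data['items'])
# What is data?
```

After line 1: data = {'items': [1, 46], 'count': 2}
After line 2 (append 1 + 46 = 47): data = {'items': [1, 46, 47], 'count': 2}
After line 3 (count = len(items) = 3): data = {'items': [1, 46, 47], 'count': 3}

{'items': [1, 46, 47], 'count': 3}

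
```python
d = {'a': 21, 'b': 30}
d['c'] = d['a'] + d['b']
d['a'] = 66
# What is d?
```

After line 1: d = {'a': 21, 'b': 30}
After line 2 (d['c'] = 21 + 30): d = {'a': 21, 'b': 30, 'c': 51}
After line 3: d = {'a': 66, 'b': 30, 'c': 51}

{'a': 66, 'b': 30, 'c': 51}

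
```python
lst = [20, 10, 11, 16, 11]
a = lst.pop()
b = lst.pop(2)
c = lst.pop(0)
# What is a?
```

After line 1: lst = [20, 10, 11, 16, 11]
After line 2 (pop() -> a = 11): lst = [20, 10, 11, 16]
After line 3 (pop(2) -> b = 11): lst = [20, 10, 16]
After line 4 (pop(0) -> c = 20): lst = [10, 16]

11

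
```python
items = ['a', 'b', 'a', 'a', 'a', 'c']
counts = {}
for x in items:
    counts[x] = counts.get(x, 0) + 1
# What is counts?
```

Initial: counts = {}, items = ['a', 'b', 'a', 'a', 'a', 'c']
See 'a': counts = {'a': 1}
See 'b': counts = {'a': 1, 'b': 1}
See 'a': counts = {'a': 2, 'b': 1}
See 'a': counts = {'a': 3, 'b': 1}
See 'a': counts = {'a': 4, 'b': 1}
See 'c': counts = {'a': 4, 'b': 1, 'c': 1}

{'a': 4, 'b': 1, 'c': 1}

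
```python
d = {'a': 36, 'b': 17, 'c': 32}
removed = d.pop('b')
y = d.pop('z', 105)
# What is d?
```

After line 1: d = {'a': 36, 'b': 17, 'c': 32}
After line 2 (pop 'b' returns 17): d = {'a': 36, 'c': 32}, removed = 17
After line 3 (pop 'z' missing, returns default 105): d = {'a': 36, 'c': 32}, y = 105

{'a': 36, 'c': 32}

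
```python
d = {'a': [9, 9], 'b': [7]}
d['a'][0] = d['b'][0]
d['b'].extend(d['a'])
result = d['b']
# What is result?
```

After line 1: d = {'a': [9, 9], 'b': [7]}
After line 2 (a[0] = b[0] = 7): d = {'a': [7, 9], 'b': [7]}
After line 3 (b.extend(a) appends [7, 9]): d = {'a': [7, 9], 'b': [7, 7, 9]}
After line 4: result = d['b'] = [7, 7, 9]

[7, 7, 9]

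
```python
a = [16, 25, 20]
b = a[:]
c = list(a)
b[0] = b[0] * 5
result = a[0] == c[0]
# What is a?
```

After line 1: a = [16, 25, 20]
After line 2 (b = a[:], copy): a = [16, 25, 20], b = [16, 25, 20]
After line 3 (c = list(a) is a copy, new object): c = [16, 25, 20]
After line 4 (b[0] = 16 * 5 = 80; only b mutates (copy)): a = [16, 25, 20], b = [80, 25, 20], c = [16, 25, 20]
After line 5 (a[0] = 16, c[0] = 16; result = True)

[16, 25, 20]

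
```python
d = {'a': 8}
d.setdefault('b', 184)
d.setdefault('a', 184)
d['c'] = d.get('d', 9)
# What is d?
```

After line 1: d = {'a': 8}
After line 2 (setdefault adds 'b'=184): d = {'a': 8, 'b': 184}
After line 3 (setdefault 'a' no-op, already exists): d = {'a': 8, 'b': 184}
After line 4 (get('d', 9) returns default since 'd' not in d): d = {'a': 8, 'b': 184, 'c': 9}

{'a': 8, 'b': 184, 'c': 9}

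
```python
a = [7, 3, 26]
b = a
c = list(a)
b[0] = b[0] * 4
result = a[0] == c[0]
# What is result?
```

After line 1: a = [7, 3, 26]
After line 2 (b = a, alias): a = [7, 3, 26], b = [7, 3, 26]
After line 3 (c = list(a) is a copy, new object): c = [7, 3, 26]
After line 4 (b[0] = 7 * 4 = 28; mutates shared a/b): a = b = [28, 3, 26], c = [7, 3, 26]
After line 5 (a[0] = 28, c[0] = 7; result = False)

False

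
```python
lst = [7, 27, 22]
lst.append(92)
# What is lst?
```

[7, 27, 22, 92]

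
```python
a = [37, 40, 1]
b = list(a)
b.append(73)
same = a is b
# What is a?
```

After line 1: a = [37, 40, 1]
After line 2 (b = list(a) is a shallow copy, new object): a = [37, 40, 1], b = [37, 40, 1]
After line 3 (append only mutates b): a = [37, 40, 1], b = [37, 40, 1, 73]
After line 4 (same = a is b; different objects -> False): same = False

[37, 40, 1]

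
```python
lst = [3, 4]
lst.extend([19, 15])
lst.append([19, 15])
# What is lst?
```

After line 1: lst = [3, 4]
After line 2 (extend unpacks [19, 15]): lst = [3, 4, 19, 15]
After line 3 (append adds [19, 15] as single element): lst = [3, 4, 19, 15, [19, 15]]

[3, 4, 19, 15, [19, 15]]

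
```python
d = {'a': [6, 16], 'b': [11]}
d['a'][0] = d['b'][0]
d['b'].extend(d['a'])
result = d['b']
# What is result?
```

After line 1: d = {'a': [6, 16], 'b': [11]}
After line 2 (a[0] = b[0] = 11): d = {'a': [11, 16], 'b': [11]}
After line 3 (b.extend(a) appends [11, 16]): d = {'a': [11, 16], 'b': [11, 11, 16]}
After line 4: result = d['b'] = [11, 11, 16]

[11, 11, 16]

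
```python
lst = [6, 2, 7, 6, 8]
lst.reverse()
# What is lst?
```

[8, 6, 7, 2, 6]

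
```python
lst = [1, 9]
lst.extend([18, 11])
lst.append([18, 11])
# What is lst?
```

After line 1: lst = [1, 9]
After line 2 (extend unpacks [18, 11]): lst = [1, 9, 18, 11]
After line 3 (append adds [18, 11] as single element): lst = [1, 9, 18, 11, [18, 11]]

[1, 9, 18, 11, [18, 11]]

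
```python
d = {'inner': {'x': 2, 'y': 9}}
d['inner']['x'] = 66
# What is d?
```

After line 1: d = {'inner': {'x': 2, 'y': 9}}
After line 2 (inner x overwritten): d = {'inner': {'x': 66, 'y': 9}}

{'inner': {'x': 66, 'y': 9}}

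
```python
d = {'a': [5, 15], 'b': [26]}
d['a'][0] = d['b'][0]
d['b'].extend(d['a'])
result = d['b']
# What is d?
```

After line 1: d = {'a': [5, 15], 'b': [26]}
After line 2 (a[0] = b[0] = 26): d = {'a': [26, 15], 'b': [26]}
After line 3 (b.extend(a) appends [26, 15]): d = {'a': [26, 15], 'b': [26, 26, 15]}
After line 4: result = d['b'] = [26, 26, 15]

{'a': [26, 15], 'b': [26, 26, 15]}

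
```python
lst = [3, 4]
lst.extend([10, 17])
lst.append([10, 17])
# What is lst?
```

After line 1: lst = [3, 4]
After line 2 (extend unpacks [10, 17]): lst = [3, 4, 10, 17]
After line 3 (append adds [10, 17] as single element): lst = [3, 4, 10, 17, [10, 17]]

[3, 4, 10, 17, [10, 17]]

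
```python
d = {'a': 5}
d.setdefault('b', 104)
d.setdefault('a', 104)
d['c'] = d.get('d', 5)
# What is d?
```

After line 1: d = {'a': 5}
After line 2 (setdefault adds 'b'=104): d = {'a': 5, 'b': 104}
After line 3 (setdefault 'a' no-op, already exists): d = {'a': 5, 'b': 104}
After line 4 (get('d', 5) returns default since 'd' not in d): d = {'a': 5, 'b': 104, 'c': 5}

{'a': 5, 'b': 104, 'c': 5}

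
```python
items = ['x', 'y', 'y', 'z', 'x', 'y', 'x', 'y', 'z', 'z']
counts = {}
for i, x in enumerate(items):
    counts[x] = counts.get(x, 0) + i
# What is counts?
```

Initial: counts = {}, items = ['x', 'y', 'y', 'z', 'x', 'y', 'x', 'y', 'z', 'z']
i=0, x='x': counts = {'x': 0}
i=1, x='y': counts = {'x': 0, 'y': 1}
i=2, x='y': counts = {'x': 0, 'y': 3}
i=3, x='z': counts = {'x': 0, 'y': 3, 'z': 3}
i=4, x='x': counts = {'x': 4, 'y': 3, 'z': 3}
i=5, x='y': counts = {'x': 4, 'y': 8, 'z': 3}
i=6, x='x': counts = {'x': 10, 'y': 8, 'z': 3}
i=7, x='y': counts = {'x': 10, 'y': 15, 'z': 3}
i=8, x='z': counts = {'x': 10, 'y': 15, 'z': 11}
i=9, x='z': counts = {'x': 10, 'y': 15, 'z': 20}

{'x': 10, 'y': 15, 'z': 20}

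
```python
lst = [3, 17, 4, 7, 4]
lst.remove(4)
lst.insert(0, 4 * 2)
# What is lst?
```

After line 1: lst = [3, 17, 4, 7, 4]
After line 2 (remove first 4): lst = [3, 17, 7, 4]
After line 3 (insert 8 at index 0): lst = [8, 3, 17, 7, 4]

[8, 3, 17, 7, 4]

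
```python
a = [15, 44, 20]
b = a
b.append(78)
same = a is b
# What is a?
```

After line 1: a = [15, 44, 20]
After line 2 (b = a is an alias, same object): a = [15, 44, 20], b = [15, 44, 20]
After line 3 (b.append mutates the shared list): a = [15, 44, 20, 78], b = [15, 44, 20, 78]
After line 4 (same = a is b; same object -> True): same = True

[15, 44, 20, 78]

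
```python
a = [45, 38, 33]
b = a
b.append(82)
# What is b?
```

After line 1: a = [45, 38, 33]
After line 2 (b = a is an alias, same object): a = [45, 38, 33], b = [45, 38, 33]
After line 3 (b.append mutates the shared list): a = [45, 38, 33, 82], b = [45, 38, 33, 82]

[45, 38, 33, 82]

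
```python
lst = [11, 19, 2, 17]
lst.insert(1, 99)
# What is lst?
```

[11, 99, 19, 2, 17]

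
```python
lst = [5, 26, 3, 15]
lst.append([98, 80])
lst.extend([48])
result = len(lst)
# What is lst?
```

After line 1: lst = [5, 26, 3, 15]
After line 2 (append adds [98, 80] as single element): lst = [5, 26, 3, 15, [98, 80]]
After line 3 (extend unpacks [48], adds 48): lst = [5, 26, 3, 15, [98, 80], 48]
After line 4: result = len(lst) = 6

[5, 26, 3, 15, [98, 80], 48]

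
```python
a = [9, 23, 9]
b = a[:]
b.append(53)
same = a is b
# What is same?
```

After line 1: a = [9, 23, 9]
After line 2 (b = a[:] is a shallow copy, new object): a = [9, 23, 9], b = [9, 23, 9]
After line 3 (append only mutates b): a = [9, 23, 9], b = [9, 23, 9, 53]
After line 4 (same = a is b; different objects -> False): same = False

False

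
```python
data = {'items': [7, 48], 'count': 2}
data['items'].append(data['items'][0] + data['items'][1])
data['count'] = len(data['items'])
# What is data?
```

After line 1: data = {'items': [7, 48], 'count': 2}
After line 2 (append 7 + 48 = 55): data = {'items': [7, 48, 55], 'count': 2}
After line 3 (count = len(items) = 3): data = {'items': [7, 48, 55], 'count': 3}

{'items': [7, 48, 55], 'count': 3}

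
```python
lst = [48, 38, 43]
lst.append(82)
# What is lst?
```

[48, 38, 43, 82]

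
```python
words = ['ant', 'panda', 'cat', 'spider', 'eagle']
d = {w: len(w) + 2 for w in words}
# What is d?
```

{'ant': 5, 'panda': 7, 'cat': 5, 'spider': 8, 'eagle': 7}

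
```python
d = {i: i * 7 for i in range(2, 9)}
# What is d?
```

{2: 14, 3: 21, 4: 28, 5: 35, 6: 42, 7: 49, 8: 56}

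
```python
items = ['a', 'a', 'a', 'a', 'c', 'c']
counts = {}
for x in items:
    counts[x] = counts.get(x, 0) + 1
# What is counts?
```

Initial: counts = {}, items = ['a', 'a', 'a', 'a', 'c', 'c']
See 'a': counts = {'a': 1}
See 'a': counts = {'a': 2}
See 'a': counts = {'a': 3}
See 'a': counts = {'a': 4}
See 'c': counts = {'a': 4, 'c': 1}
See 'c': counts = {'a': 4, 'c': 2}

{'a': 4, 'c': 2}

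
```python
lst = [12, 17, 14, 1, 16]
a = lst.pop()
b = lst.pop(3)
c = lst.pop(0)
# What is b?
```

After line 1: lst = [12, 17, 14, 1, 16]
After line 2 (pop() -> a = 16): lst = [12, 17, 14, 1]
After line 3 (pop(3) -> b = 1): lst = [12, 17, 14]
After line 4 (pop(0) -> c = 12): lst = [17, 14]

1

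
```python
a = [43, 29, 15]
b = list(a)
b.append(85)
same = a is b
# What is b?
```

After line 1: a = [43, 29, 15]
After line 2 (b = list(a) is a shallow copy, new object): a = [43, 29, 15], b = [43, 29, 15]
After line 3 (append only mutates b): a = [43, 29, 15], b = [43, 29, 15, 85]
After line 4 (same = a is b; different objects -> False): same = False

[43, 29, 15, 85]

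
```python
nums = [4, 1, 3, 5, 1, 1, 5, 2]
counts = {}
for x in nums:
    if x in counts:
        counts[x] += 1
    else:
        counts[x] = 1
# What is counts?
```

Initial: counts = {}, nums = [4, 1, 3, 5, 1, 1, 5, 2]
See 4: counts = {4: 1}
See 1: counts = {4: 1, 1: 1}
See 3: counts = {4: 1, 1: 1, 3: 1}
See 5: counts = {4: 1, 1: 1, 3: 1, 5: 1}
See 1: counts = {4: 1, 1: 2, 3: 1, 5: 1}
See 1: counts = {4: 1, 1: 3, 3: 1, 5: 1}
See 5: counts = {4: 1, 1: 3, 3: 1, 5: 2}
See 2: counts = {4: 1, 1: 3, 3: 1, 5: 2, 2: 1}

{4: 1, 1: 3, 3: 1, 5: 2, 2: 1}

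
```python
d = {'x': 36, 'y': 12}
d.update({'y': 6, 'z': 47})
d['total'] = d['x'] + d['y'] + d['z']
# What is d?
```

After line 1: d = {'x': 36, 'y': 12}
After line 2 (y overwritten, z added): d = {'x': 36, 'y': 6, 'z': 47}
After line 3 (total = 36 + 6 + 47 = 89): d = {'x': 36, 'y': 6, 'z': 47, 'total': 89}

{'x': 36, 'y': 6, 'z': 47, 'total': 89}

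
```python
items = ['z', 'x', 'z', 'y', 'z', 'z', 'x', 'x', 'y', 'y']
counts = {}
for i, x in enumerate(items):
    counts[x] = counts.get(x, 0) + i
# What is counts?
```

Initial: counts = {}, items = ['z', 'x', 'z', 'y', 'z', 'z', 'x', 'x', 'y', 'y']
i=0, x='z': counts = {'z': 0}
i=1, x='x': counts = {'z': 0, 'x': 1}
i=2, x='z': counts = {'z': 2, 'x': 1}
i=3, x='y': counts = {'z': 2, 'x': 1, 'y': 3}
i=4, x='z': counts = {'z': 6, 'x': 1, 'y': 3}
i=5, x='z': counts = {'z': 11, 'x': 1, 'y': 3}
i=6, x='x': counts = {'z': 11, 'x': 7, 'y': 3}
i=7, x='x': counts = {'z': 11, 'x': 14, 'y': 3}
i=8, x='y': counts = {'z': 11, 'x': 14, 'y': 11}
i=9, x='y': counts = {'z': 11, 'x': 14, 'y': 20}

{'z': 11, 'x': 14, 'y': 20}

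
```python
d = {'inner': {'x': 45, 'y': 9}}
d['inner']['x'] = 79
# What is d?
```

After line 1: d = {'inner': {'x': 45, 'y': 9}}
After line 2 (inner x overwritten): d = {'inner': {'x': 79, 'y': 9}}

{'inner': {'x': 79, 'y': 9}}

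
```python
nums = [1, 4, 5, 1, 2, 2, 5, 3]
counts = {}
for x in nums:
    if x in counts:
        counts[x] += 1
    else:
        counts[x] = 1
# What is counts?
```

Initial: counts = {}, nums = [1, 4, 5, 1, 2, 2, 5, 3]
See 1: counts = {1: 1}
See 4: counts = {1: 1, 4: 1}
See 5: counts = {1: 1, 4: 1, 5: 1}
See 1: counts = {1: 2, 4: 1, 5: 1}
See 2: counts = {1: 2, 4: 1, 5: 1, 2: 1}
See 2: counts = {1: 2, 4: 1, 5: 1, 2: 2}
See 5: counts = {1: 2, 4: 1, 5: 2, 2: 2}
See 3: counts = {1: 2, 4: 1, 5: 2, 2: 2, 3: 1}

{1: 2, 4: 1, 5: 2, 2: 2, 3: 1}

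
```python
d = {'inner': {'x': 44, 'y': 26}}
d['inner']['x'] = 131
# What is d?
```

After line 1: d = {'inner': {'x': 44, 'y': 26}}
After line 2 (inner x overwritten): d = {'inner': {'x': 131, 'y': 26}}

{'inner': {'x': 131, 'y': 26}}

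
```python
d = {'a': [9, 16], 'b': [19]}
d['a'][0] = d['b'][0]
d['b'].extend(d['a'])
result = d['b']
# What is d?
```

After line 1: d = {'a': [9, 16], 'b': [19]}
After line 2 (a[0] = b[0] = 19): d = {'a': [19, 16], 'b': [19]}
After line 3 (b.extend(a) appends [19, 16]): d = {'a': [19, 16], 'b': [19, 19, 16]}
After line 4: result = d['b'] = [19, 19, 16]

{'a': [19, 16], 'b': [19, 19, 16]}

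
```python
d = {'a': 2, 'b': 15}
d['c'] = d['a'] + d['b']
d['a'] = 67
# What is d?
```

After line 1: d = {'a': 2, 'b': 15}
After line 2 (d['c'] = 2 + 15): d = {'a': 2, 'b': 15, 'c': 17}
After line 3: d = {'a': 67, 'b': 15, 'c': 17}

{'a': 67, 'b': 15, 'c': 17}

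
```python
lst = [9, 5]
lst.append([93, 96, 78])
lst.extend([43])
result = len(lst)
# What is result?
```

After line 1: lst = [9, 5]
After line 2 (append adds [93, 96, 78] as single element): lst = [9, 5, [93, 96, 78]]
After line 3 (extend unpacks [43], adds 43): lst = [9, 5, [93, 96, 78], 43]
After line 4: result = len(lst) = 4

4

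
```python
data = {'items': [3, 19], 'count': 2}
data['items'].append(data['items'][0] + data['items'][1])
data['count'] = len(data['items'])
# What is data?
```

After line 1: data = {'items': [3, 19], 'count': 2}
After line 2 (append 3 + 19 = 22): data = {'items': [3, 19, 22], 'count': 2}
After line 3 (count = len(items) = 3): data = {'items': [3, 19, 22], 'count': 3}

{'items': [3, 19, 22], 'count': 3}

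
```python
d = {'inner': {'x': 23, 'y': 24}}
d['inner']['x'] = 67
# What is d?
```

After line 1: d = {'inner': {'x': 23, 'y': 24}}
After line 2 (inner x overwritten): d = {'inner': {'x': 67, 'y': 24}}

{'inner': {'x': 67, 'y': 24}}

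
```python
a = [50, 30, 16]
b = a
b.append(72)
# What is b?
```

After line 1: a = [50, 30, 16]
After line 2 (b = a is an alias, same object): a = [50, 30, 16], b = [50, 30, 16]
After line 3 (b.append mutates the shared list): a = [50, 30, 16, 72], b = [50, 30, 16, 72]

[50, 30, 16, 72]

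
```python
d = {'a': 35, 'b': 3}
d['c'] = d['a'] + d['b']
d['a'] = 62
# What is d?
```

After line 1: d = {'a': 35, 'b': 3}
After line 2 (d['c'] = 35 + 3): d = {'a': 35, 'b': 3, 'c': 38}
After line 3: d = {'a': 62, 'b': 3, 'c': 38}

{'a': 62, 'b': 3, 'c': 38}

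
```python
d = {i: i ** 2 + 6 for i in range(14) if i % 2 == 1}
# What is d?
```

{1: 7, 3: 15, 5: 31, 7: 55, 9: 87, 11: 127, 13: 175}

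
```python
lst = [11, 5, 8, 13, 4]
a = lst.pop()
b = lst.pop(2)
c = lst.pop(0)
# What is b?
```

After line 1: lst = [11, 5, 8, 13, 4]
After line 2 (pop() -> a = 4): lst = [11, 5, 8, 13]
After line 3 (pop(2) -> b = 8): lst = [11, 5, 13]
After line 4 (pop(0) -> c = 11): lst = [5, 13]

8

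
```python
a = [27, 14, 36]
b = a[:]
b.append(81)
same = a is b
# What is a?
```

After line 1: a = [27, 14, 36]
After line 2 (b = a[:] is a shallow copy, new object): a = [27, 14, 36], b = [27, 14, 36]
After line 3 (append only mutates b): a = [27, 14, 36], b = [27, 14, 36, 81]
After line 4 (same = a is b; different objects -> False): same = False

[27, 14, 36]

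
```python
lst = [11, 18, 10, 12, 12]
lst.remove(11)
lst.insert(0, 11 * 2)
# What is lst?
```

After line 1: lst = [11, 18, 10, 12, 12]
After line 2 (remove first 11): lst = [18, 10, 12, 12]
After line 3 (insert 22 at index 0): lst = [22, 18, 10, 12, 12]

[22, 18, 10, 12, 12]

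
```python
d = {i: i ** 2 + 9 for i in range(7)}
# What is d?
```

{0: 9, 1: 10, 2: 13, 3: 18, 4: 25, 5: 34, 6: 45}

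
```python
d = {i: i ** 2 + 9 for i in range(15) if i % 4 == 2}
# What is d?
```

{2: 13, 6: 45, 10: 109, 14: 205}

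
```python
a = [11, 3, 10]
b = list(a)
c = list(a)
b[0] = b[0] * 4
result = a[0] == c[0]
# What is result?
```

After line 1: a = [11, 3, 10]
After line 2 (b = list(a), copy): a = [11, 3, 10], b = [11, 3, 10]
After line 3 (c = list(a) is a copy, new object): c = [11, 3, 10]
After line 4 (b[0] = 11 * 4 = 44; only b mutates (copy)): a = [11, 3, 10], b = [44, 3, 10], c = [11, 3, 10]
After line 5 (a[0] = 11, c[0] = 11; result = True)

True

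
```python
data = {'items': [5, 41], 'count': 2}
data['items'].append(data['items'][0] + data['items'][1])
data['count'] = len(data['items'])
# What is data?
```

After line 1: data = {'items': [5, 41], 'count': 2}
After line 2 (append 5 + 41 = 46): data = {'items': [5, 41, 46], 'count': 2}
After line 3 (count = len(items) = 3): data = {'items': [5, 41, 46], 'count': 3}

{'items': [5, 41, 46], 'count': 3}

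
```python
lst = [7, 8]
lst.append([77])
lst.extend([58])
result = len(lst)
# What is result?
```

After line 1: lst = [7, 8]
After line 2 (append adds [77] as single element): lst = [7, 8, [77]]
After line 3 (extend unpacks [58], adds 58): lst = [7, 8, [77], 58]
After line 4: result = len(lst) = 4

4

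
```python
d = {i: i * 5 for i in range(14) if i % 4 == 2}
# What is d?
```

{2: 10, 6: 30, 10: 50}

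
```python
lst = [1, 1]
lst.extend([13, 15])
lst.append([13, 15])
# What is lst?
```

After line 1: lst = [1, 1]
After line 2 (extend unpacks [13, 15]): lst = [1, 1, 13, 15]
After line 3 (append adds [13, 15] as single element): lst = [1, 1, 13, 15, [13, 15]]

[1, 1, 13, 15, [13, 15]]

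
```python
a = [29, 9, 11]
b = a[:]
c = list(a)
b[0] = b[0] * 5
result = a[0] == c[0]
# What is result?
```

After line 1: a = [29, 9, 11]
After line 2 (b = a[:], copy): a = [29, 9, 11], b = [29, 9, 11]
After line 3 (c = list(a) is a copy, new object): c = [29, 9, 11]
After line 4 (b[0] = 29 * 5 = 145; only b mutates (copy)): a = [29, 9, 11], b = [145, 9, 11], c = [29, 9, 11]
After line 5 (a[0] = 29, c[0] = 29; result = True)

True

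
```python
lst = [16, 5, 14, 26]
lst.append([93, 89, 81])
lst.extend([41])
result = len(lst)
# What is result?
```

After line 1: lst = [16, 5, 14, 26]
After line 2 (append adds [93, 89, 81] as single element): lst = [16, 5, 14, 26, [93, 89, 81]]
After line 3 (extend unpacks [41], adds 41): lst = [16, 5, 14, 26, [93, 89, 81], 41]
After line 4: result = len(lst) = 6

6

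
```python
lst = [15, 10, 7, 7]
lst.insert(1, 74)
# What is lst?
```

[15, 74, 10, 7, 7]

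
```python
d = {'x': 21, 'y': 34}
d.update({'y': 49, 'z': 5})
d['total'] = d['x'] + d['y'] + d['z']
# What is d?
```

After line 1: d = {'x': 21, 'y': 34}
After line 2 (y overwritten, z added): d = {'x': 21, 'y': 49, 'z': 5}
After line 3 (total = 21 + 49 + 5 = 75): d = {'x': 21, 'y': 49, 'z': 5, 'total': 75}

{'x': 21, 'y': 49, 'z': 5, 'total': 75}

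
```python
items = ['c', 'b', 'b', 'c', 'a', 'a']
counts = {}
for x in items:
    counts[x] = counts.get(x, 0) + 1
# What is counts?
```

Initial: counts = {}, items = ['c', 'b', 'b', 'c', 'a', 'a']
See 'c': counts = {'c': 1}
See 'b': counts = {'c': 1, 'b': 1}
See 'b': counts = {'c': 1, 'b': 2}
See 'c': counts = {'c': 2, 'b': 2}
See 'a': counts = {'c': 2, 'b': 2, 'a': 1}
See 'a': counts = {'c': 2, 'b': 2, 'a': 2}

{'c': 2, 'b': 2, 'a': 2}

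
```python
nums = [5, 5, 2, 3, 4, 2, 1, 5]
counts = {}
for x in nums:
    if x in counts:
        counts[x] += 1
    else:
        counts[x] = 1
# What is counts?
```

Initial: counts = {}, nums = [5, 5, 2, 3, 4, 2, 1, 5]
See 5: counts = {5: 1}
See 5: counts = {5: 2}
See 2: counts = {5: 2, 2: 1}
See 3: counts = {5: 2, 2: 1, 3: 1}
See 4: counts = {5: 2, 2: 1, 3: 1, 4: 1}
See 2: counts = {5: 2, 2: 2, 3: 1, 4: 1}
See 1: counts = {5: 2, 2: 2, 3: 1, 4: 1, 1: 1}
See 5: counts = {5: 3, 2: 2, 3: 1, 4: 1, 1: 1}

{5: 3, 2: 2, 3: 1, 4: 1, 1: 1}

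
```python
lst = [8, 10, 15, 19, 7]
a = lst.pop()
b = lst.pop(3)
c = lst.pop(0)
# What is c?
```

After line 1: lst = [8, 10, 15, 19, 7]
After line 2 (pop() -> a = 7): lst = [8, 10, 15, 19]
After line 3 (pop(3) -> b = 19): lst = [8, 10, 15]
After line 4 (pop(0) -> c = 8): lst = [10, 15]

8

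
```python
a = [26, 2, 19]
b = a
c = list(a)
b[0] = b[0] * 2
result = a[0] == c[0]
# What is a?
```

After line 1: a = [26, 2, 19]
After line 2 (b = a, alias): a = [26, 2, 19], b = [26, 2, 19]
After line 3 (c = list(a) is a copy, new object): c = [26, 2, 19]
After line 4 (b[0] = 26 * 2 = 52; mutates shared a/b): a = b = [52, 2, 19], c = [26, 2, 19]
After line 5 (a[0] = 52, c[0] = 26; result = False)

[52, 2, 19]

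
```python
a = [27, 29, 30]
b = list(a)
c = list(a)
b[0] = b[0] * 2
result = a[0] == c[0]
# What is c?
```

After line 1: a = [27, 29, 30]
After line 2 (b = list(a), copy): a = [27, 29, 30], b = [27, 29, 30]
After line 3 (c = list(a) is a copy, new object): c = [27, 29, 30]
After line 4 (b[0] = 27 * 2 = 54; only b mutates (copy)): a = [27, 29, 30], b = [54, 29, 30], c = [27, 29, 30]
After line 5 (a[0] = 27, c[0] = 27; result = True)

[27, 29, 30]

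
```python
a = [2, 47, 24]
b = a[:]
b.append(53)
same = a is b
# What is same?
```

After line 1: a = [2, 47, 24]
After line 2 (b = a[:] is a shallow copy, new object): a = [2, 47, 24], b = [2, 47, 24]
After line 3 (append only mutates b): a = [2, 47, 24], b = [2, 47, 24, 53]
After line 4 (same = a is b; different objects -> False): same = False

False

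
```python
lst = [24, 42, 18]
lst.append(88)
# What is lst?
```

[24, 42, 18, 88]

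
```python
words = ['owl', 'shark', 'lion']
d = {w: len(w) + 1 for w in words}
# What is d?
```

{'owl': 4, 'shark': 6, 'lion': 5}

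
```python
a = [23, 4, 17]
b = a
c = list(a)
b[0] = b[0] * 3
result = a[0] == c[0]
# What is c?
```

After line 1: a = [23, 4, 17]
After line 2 (b = a, alias): a = [23, 4, 17], b = [23, 4, 17]
After line 3 (c = list(a) is a copy, new object): c = [23, 4, 17]
After line 4 (b[0] = 23 * 3 = 69; mutates shared a/b): a = b = [69, 4, 17], c = [23, 4, 17]
After line 5 (a[0] = 69, c[0] = 23; result = False)

[23, 4, 17]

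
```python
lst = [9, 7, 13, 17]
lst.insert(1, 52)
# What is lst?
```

[9, 52, 7, 13, 17]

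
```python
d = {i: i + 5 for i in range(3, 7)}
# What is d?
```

{3: 8, 4: 9, 5: 10, 6: 11}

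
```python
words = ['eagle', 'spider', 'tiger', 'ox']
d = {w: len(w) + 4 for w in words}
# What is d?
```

{'eagle': 9, 'spider': 10, 'tiger': 9, 'ox': 6}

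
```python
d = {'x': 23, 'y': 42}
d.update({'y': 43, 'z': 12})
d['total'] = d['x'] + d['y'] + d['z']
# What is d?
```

After line 1: d = {'x': 23, 'y': 42}
After line 2 (y overwritten, z added): d = {'x': 23, 'y': 43, 'z': 12}
After line 3 (total = 23 + 43 + 12 = 78): d = {'x': 23, 'y': 43, 'z': 12, 'total': 78}

{'x': 23, 'y': 43, 'z': 12, 'total': 78}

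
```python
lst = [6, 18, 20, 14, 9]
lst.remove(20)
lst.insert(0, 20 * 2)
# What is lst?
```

After line 1: lst = [6, 18, 20, 14, 9]
After line 2 (remove first 20): lst = [6, 18, 14, 9]
After line 3 (insert 40 at index 0): lst = [40, 6, 18, 14, 9]

[40, 6, 18, 14, 9]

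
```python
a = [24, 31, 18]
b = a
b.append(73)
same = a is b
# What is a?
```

After line 1: a = [24, 31, 18]
After line 2 (b = a is an alias, same object): a = [24, 31, 18], b = [24, 31, 18]
After line 3 (b.append mutates the shared list): a = [24, 31, 18, 73], b = [24, 31, 18, 73]
After line 4 (same = a is b; same object -> True): same = True

[24, 31, 18, 73]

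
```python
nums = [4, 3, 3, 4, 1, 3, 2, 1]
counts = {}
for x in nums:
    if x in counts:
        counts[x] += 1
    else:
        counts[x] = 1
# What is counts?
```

Initial: counts = {}, nums = [4, 3, 3, 4, 1, 3, 2, 1]
See 4: counts = {4: 1}
See 3: counts = {4: 1, 3: 1}
See 3: counts = {4: 1, 3: 2}
See 4: counts = {4: 2, 3: 2}
See 1: counts = {4: 2, 3: 2, 1: 1}
See 3: counts = {4: 2, 3: 3, 1: 1}
See 2: counts = {4: 2, 3: 3, 1: 1, 2: 1}
See 1: counts = {4: 2, 3: 3, 1: 2, 2: 1}

{4: 2, 3: 3, 1: 2, 2: 1}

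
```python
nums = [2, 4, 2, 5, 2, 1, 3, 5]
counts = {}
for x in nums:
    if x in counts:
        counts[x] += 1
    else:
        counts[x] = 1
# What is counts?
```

Initial: counts = {}, nums = [2, 4, 2, 5, 2, 1, 3, 5]
See 2: counts = {2: 1}
See 4: counts = {2: 1, 4: 1}
See 2: counts = {2: 2, 4: 1}
See 5: counts = {2: 2, 4: 1, 5: 1}
See 2: counts = {2: 3, 4: 1, 5: 1}
See 1: counts = {2: 3, 4: 1, 5: 1, 1: 1}
See 3: counts = {2: 3, 4: 1, 5: 1, 1: 1, 3: 1}
See 5: counts = {2: 3, 4: 1, 5: 2, 1: 1, 3: 1}

{2: 3, 4: 1, 5: 2, 1: 1, 3: 1}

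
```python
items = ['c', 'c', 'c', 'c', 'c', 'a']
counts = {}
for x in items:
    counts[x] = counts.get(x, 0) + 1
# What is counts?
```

Initial: counts = {}, items = ['c', 'c', 'c', 'c', 'c', 'a']
See 'c': counts = {'c': 1}
See 'c': counts = {'c': 2}
See 'c': counts = {'c': 3}
See 'c': counts = {'c': 4}
See 'c': counts = {'c': 5}
See 'a': counts = {'c': 5, 'a': 1}

{'c': 5, 'a': 1}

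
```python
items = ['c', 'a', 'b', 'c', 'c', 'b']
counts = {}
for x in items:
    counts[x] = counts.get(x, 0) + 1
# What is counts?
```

Initial: counts = {}, items = ['c', 'a', 'b', 'c', 'c', 'b']
See 'c': counts = {'c': 1}
See 'a': counts = {'c': 1, 'a': 1}
See 'b': counts = {'c': 1, 'a': 1, 'b': 1}
See 'c': counts = {'c': 2, 'a': 1, 'b': 1}
See 'c': counts = {'c': 3, 'a': 1, 'b': 1}
See 'b': counts = {'c': 3, 'a': 1, 'b': 2}

{'c': 3, 'a': 1, 'b': 2}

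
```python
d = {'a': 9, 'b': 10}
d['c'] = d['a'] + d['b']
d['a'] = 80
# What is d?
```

After line 1: d = {'a': 9, 'b': 10}
After line 2 (d['c'] = 9 + 10): d = {'a': 9, 'b': 10, 'c': 19}
After line 3: d = {'a': 80, 'b': 10, 'c': 19}

{'a': 80, 'b': 10, 'c': 19}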